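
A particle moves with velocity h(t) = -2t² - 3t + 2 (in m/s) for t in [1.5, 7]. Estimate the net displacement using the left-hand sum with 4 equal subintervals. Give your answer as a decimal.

Δt = (7 − 1.5)/4 = 1.375.
Left endpoints: 1.5, 2.875, 4.25, 5.625.
h(1.5) = -7, h(2.875) = -23.15625, h(4.25) = -46.875, h(5.625) = -78.15625.
Sum = Δt · [h(1.5) + h(2.875) + h(4.25) + h(5.625)].
Sum = -213.3828125.

-213.3828125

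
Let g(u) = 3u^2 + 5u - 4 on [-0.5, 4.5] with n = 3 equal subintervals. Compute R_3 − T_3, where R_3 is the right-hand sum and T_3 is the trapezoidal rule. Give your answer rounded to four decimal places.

70.8333

R_3 ≈ 199.027778.
T_3 ≈ 128.194444.
R_3 − T_3 ≈ 70.8333.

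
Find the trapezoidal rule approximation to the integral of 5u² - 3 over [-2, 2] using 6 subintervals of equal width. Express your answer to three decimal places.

Δu = (2 − (-2))/6 = 2/3.
f(-2) = 17, f(-4/3) = 53/9, f(-2/3) = -7/9, f(0) = -3, f(2/3) = -7/9, f(4/3) = 53/9, f(2) = 17.
T_6 = (Δu/2)·[f(u_0) + 2f(u_1) + ... + 2f(u_{5}) + f(u_6)].
Sum ≈ 16.148.

16.148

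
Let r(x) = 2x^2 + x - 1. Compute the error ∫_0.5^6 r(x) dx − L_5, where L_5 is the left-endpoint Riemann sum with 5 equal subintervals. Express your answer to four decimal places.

40.1317

Exact integral: ∫_0.5^6 r(x) dx ≈ 156.291667.
L_5 = 116.16.
Error ≈ 156.291667 − 116.16 ≈ 40.1317.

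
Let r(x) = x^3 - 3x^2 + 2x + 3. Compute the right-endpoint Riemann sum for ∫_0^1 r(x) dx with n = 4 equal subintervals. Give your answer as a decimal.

3.234375

Δx = (1 − 0)/4 = 0.25.
Right endpoints: 0.25, 0.5, 0.75, 1.
r(0.25) = 3.328125, r(0.5) = 3.375, r(0.75) = 3.234375, r(1) = 3.
Sum = Δx · [r(0.25) + r(0.5) + r(0.75) + r(1)].
Sum = 3.234375.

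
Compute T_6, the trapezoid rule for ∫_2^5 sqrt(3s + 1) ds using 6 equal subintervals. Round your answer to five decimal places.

10.10262

Δs = (5 − 2)/6 = 0.5.
f(2) ≈ 2.64575, f(2.5) ≈ 2.91548, f(3) ≈ 3.16228, f(3.5) ≈ 3.39116, f(4) ≈ 3.60555, f(4.5) ≈ 3.80789, f(5) ≈ 4.00000.
T_6 = (Δs/2)·[f(s_0) + 2f(s_1) + ... + 2f(s_{5}) + f(s_6)].
Sum ≈ 10.10262.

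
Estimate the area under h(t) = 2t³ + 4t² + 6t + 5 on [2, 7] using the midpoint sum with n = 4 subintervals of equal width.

Δt = (7 − 2)/4 = 1.25.
Midpoints: 2.625, 3.875, 5.125, 6.375.
h(2.625) = 84.48828125, h(3.875) = 204.68359375, h(5.125) = 410.03515625, h(6.375) = 723.98046875.
Sum = Δt · [h(2.625) + h(3.875) + h(5.125) + h(6.375)].
Sum = 1778.984375.

1778.984375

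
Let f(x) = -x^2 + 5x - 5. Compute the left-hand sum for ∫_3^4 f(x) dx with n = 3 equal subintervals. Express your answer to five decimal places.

0.48148

Δx = (4 − 3)/3 = 1/3.
Left endpoints: 3, 10/3, 11/3.
f(3) = 1, f(10/3) = 5/9, f(11/3) = -1/9.
Sum = Δx · [f(3) + f(10/3) + f(11/3)].
Sum ≈ 0.48148.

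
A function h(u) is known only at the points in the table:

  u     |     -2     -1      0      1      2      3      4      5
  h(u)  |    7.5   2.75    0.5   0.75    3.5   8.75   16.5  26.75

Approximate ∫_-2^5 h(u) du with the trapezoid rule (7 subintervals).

Δu = 1.
T_7 = (1/2)·[7.5 + 2·2.75 + 2·0.5 + 2·0.75 + 2·3.5 + 2·8.75 + 2·16.5 + 26.75] = 49.875.

49.875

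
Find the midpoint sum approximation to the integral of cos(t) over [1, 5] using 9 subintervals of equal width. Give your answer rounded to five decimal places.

-1.81530

Δt = (5 − 1)/9 = 4/9.
Midpoints: 11/9, 5/3, 19/9, 23/9, 3, 31/9, 35/9, 13/3, 43/9.
f(11/9) ≈ 0.34156, f(5/3) ≈ -0.09572, f(19/9) ≈ -0.51441, f(23/9) ≈ -0.83314, f(3) ≈ -0.98999, f(31/9) ≈ -0.95449, f(35/9) ≈ -0.73353, f(13/3) ≈ -0.37004, f(43/9) ≈ 0.06534.
Sum = Δt · [f(11/9) + f(5/3) + f(19/9) + ...].
Sum ≈ -1.81530.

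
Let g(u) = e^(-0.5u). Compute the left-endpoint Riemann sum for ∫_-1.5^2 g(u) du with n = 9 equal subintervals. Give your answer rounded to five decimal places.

Δu = (2 − (-1.5))/9 = 7/18.
Left endpoints: -1.5, -10/9, -13/18, -1/3, 1/18, 4/9, 5/6, 11/9, 29/18.
g(-1.5) ≈ 2.11700, g(-10/9) ≈ 1.74291, g(-13/18) ≈ 1.43492, g(-1/3) ≈ 1.18136, g(1/18) ≈ 0.97260, g(4/9) ≈ 0.80074, g(5/6) ≈ 0.65924, g(11/9) ≈ 0.54275, g(29/18) ≈ 0.44684.
Sum = Δu · [g(-1.5) + g(-10/9) + g(-13/18) + ...].
Sum ≈ 3.84936.

3.84936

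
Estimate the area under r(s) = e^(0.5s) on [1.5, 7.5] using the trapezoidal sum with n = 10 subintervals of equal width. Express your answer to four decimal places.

81.4133

Δs = (7.5 − 1.5)/10 = 0.6.
r(1.5) ≈ 2.1170, r(2.1) ≈ 2.8577, r(2.7) ≈ 3.8574, r(3.3) ≈ 5.2070, r(3.9) ≈ 7.0287, r(4.5) ≈ 9.4877, r(5.1) ≈ 12.8071, r(5.7) ≈ 17.2878, r(6.3) ≈ 23.3361, r(6.9) ≈ 31.5004, r(7.5) ≈ 42.5211.
T_10 = (Δs/2)·[r(s_0) + 2r(s_1) + ... + 2r(s_{9}) + r(s_10)].
Sum ≈ 81.4133.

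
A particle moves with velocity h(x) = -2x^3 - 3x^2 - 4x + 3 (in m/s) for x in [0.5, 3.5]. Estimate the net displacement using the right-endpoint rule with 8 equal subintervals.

-158.8359375

Δx = (3.5 − 0.5)/8 = 0.375.
Right endpoints: 0.875, 1.25, 1.625, 2, 2.375, 2.75, 3.125, 3.5.
h(0.875) = -4.13671875, h(1.25) = -10.59375, h(1.625) = -20.00390625, h(2) = -33, h(2.375) = -50.21484375, h(2.75) = -72.28125, h(3.125) = -99.83203125, h(3.5) = -133.5.
Sum = Δx · [h(0.875) + h(1.25) + h(1.625) + ...].
Sum = -158.8359375.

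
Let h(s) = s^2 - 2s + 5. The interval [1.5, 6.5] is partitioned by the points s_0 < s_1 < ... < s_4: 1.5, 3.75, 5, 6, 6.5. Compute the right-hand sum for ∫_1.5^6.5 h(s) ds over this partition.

Subinterval widths: 2.25, 1.25, 1, 0.5.
Right endpoints: 3.75, 5, 6, 6.5.
h(3.75) = 11.5625, h(5) = 20, h(6) = 29, h(6.5) = 34.25.
Sum = Σ Δs_i · h(s_i).
Sum = 97.140625.

97.140625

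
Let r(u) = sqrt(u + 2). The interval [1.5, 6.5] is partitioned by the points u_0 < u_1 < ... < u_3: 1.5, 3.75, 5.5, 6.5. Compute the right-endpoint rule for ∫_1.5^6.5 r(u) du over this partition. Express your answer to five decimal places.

Subinterval widths: 2.25, 1.75, 1.
Right endpoints: 3.75, 5.5, 6.5.
r(3.75) ≈ 2.39792, r(5.5) ≈ 2.73861, r(6.5) ≈ 2.91548.
Sum = Σ Δu_i · r(u_i).
Sum ≈ 13.10336.

13.10336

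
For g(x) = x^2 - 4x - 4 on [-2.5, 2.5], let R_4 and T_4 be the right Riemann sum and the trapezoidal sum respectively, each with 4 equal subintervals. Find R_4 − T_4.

-12.5

R_4 = -20.78125.
T_4 = -8.28125.
R_4 − T_4 = -12.5.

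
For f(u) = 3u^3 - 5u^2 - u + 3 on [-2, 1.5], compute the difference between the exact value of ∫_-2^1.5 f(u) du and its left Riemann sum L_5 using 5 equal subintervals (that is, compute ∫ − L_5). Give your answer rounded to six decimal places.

15.853542

Exact integral: ∫_-2^1.5 f(u) du ≈ -15.78645833.
L_5 = -31.64.
Error ≈ -15.78645833 − (-31.64) ≈ 15.853542.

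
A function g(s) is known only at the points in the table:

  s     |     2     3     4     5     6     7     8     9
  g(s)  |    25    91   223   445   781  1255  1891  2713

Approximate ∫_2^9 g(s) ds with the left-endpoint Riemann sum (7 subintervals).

Δs = 1.
Sum = 1·[25 + 91 + 223 + 445 + 781 + 1255 + 1891] = 4711.

4711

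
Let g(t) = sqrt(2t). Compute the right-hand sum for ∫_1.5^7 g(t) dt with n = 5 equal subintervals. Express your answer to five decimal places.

Δt = (7 − 1.5)/5 = 1.1.
Right endpoints: 2.6, 3.7, 4.8, 5.9, 7.
g(2.6) ≈ 2.28035, g(3.7) ≈ 2.72029, g(4.8) ≈ 3.09839, g(5.9) ≈ 3.43511, g(7) ≈ 3.74166.
Sum = Δt · [g(2.6) + g(3.7) + g(4.8) + g(5.9) + g(7)].
Sum ≈ 16.80338.

16.80338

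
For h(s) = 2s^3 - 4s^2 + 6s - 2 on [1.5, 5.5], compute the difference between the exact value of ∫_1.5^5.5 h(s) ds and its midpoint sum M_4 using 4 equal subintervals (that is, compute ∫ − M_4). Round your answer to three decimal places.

Exact integral: ∫_1.5^5.5 h(s) ds ≈ 313.66667.
M_4 = 308.
Error ≈ 313.66667 − 308 ≈ 5.667.

5.667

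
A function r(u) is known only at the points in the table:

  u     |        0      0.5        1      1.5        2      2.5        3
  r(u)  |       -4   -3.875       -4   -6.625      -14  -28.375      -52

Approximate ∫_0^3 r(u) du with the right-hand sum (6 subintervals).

Δu = 0.5.
Sum = 0.5·[(-3.875) + (-4) + (-6.625) + (-14) + (-28.375) + (-52)] = -54.4375.

-54.4375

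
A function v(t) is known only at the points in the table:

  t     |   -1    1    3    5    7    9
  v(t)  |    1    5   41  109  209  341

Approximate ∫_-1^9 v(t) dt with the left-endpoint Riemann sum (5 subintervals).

Δt = 2.
Sum = 2·[1 + 5 + 41 + 109 + 209] = 730.

730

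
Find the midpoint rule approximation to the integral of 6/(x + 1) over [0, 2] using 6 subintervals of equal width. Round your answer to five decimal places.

Δx = (2 − 0)/6 = 1/3.
Midpoints: 1/6, 0.5, 5/6, 7/6, 1.5, 11/6.
f(1/6) = 36/7, f(0.5) = 4, f(5/6) = 36/11, f(7/6) = 36/13, f(1.5) = 2.4, f(11/6) = 36/17.
Sum = Δx · [f(1/6) + f(0.5) + f(5/6) + ...].
Sum ≈ 6.56749.

6.56749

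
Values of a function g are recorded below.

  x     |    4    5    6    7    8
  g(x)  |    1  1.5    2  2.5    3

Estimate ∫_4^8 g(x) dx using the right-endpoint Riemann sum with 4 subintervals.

9

Δx = 1.
Sum = 1·[1.5 + 2 + 2.5 + 3] = 9.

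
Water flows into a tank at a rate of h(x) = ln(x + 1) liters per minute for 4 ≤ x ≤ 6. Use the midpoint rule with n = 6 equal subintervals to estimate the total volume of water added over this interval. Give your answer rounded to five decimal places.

3.57445

Δx = (6 − 4)/6 = 1/3.
Midpoints: 25/6, 4.5, 29/6, 31/6, 5.5, 35/6.
h(25/6) ≈ 1.64223, h(4.5) ≈ 1.70475, h(29/6) ≈ 1.76359, h(31/6) ≈ 1.81916, h(5.5) ≈ 1.87180, h(35/6) ≈ 1.92181.
Sum = Δx · [h(25/6) + h(4.5) + h(29/6) + ...].
Sum ≈ 3.57445.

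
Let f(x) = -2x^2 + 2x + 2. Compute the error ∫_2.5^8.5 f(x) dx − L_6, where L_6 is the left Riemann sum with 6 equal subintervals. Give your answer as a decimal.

Exact integral: ∫_2.5^8.5 f(x) dx = -321.
L_6 = -263.
Error = -321 − (-263) = -58.

-58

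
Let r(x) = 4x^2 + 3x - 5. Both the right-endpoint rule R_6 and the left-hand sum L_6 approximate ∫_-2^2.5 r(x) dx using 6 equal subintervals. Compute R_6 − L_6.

16.875

R_6 = 22.5.
L_6 = 5.625.
R_6 − L_6 = 16.875.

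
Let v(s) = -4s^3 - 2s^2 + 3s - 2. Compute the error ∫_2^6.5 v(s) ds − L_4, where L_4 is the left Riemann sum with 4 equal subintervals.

Exact integral: ∫_2^6.5 v(s) ds = -1898.4375.
L_4 = -1313.40234375.
Error = -1898.4375 − (-1313.40234375) = -585.03515625.

-585.03515625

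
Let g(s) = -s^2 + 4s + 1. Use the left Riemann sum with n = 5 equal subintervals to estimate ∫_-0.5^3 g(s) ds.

Δs = (3 − (-0.5))/5 = 0.7.
Left endpoints: -0.5, 0.2, 0.9, 1.6, 2.3.
g(-0.5) = -1.25, g(0.2) = 1.76, g(0.9) = 3.79, g(1.6) = 4.84, g(2.3) = 4.91.
Sum = Δs · [g(-0.5) + g(0.2) + g(0.9) + g(1.6) + g(2.3)].
Sum = 9.835.

9.835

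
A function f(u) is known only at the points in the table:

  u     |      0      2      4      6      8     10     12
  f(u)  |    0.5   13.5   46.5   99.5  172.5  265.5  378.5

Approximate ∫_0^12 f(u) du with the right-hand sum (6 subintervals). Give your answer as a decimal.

Δu = 2.
Sum = 2·[13.5 + 46.5 + 99.5 + 172.5 + 265.5 + 378.5] = 1952.

1952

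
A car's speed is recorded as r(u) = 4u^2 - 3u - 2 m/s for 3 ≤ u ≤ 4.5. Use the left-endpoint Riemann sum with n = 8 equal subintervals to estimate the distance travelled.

61.86328125

Δu = (4.5 − 3)/8 = 0.1875.
Left endpoints: 3, 3.1875, 3.375, 3.5625, 3.75, 3.9375, 4.125, 4.3125.
r(3) = 25, r(3.1875) = 29.078125, r(3.375) = 33.4375, r(3.5625) = 38.078125, r(3.75) = 43, r(3.9375) = 48.203125, r(4.125) = 53.6875, r(4.3125) = 59.453125.
Sum = Δu · [r(3) + r(3.1875) + r(3.375) + ...].
Sum = 61.86328125.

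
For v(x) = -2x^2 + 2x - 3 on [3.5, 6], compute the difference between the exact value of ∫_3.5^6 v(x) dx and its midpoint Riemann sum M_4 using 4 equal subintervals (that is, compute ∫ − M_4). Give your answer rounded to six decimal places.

-0.162760

Exact integral: ∫_3.5^6 v(x) dx ≈ -99.16666667.
M_4 = -99.00390625.
Error ≈ -99.16666667 − (-99.00390625) ≈ -0.162760.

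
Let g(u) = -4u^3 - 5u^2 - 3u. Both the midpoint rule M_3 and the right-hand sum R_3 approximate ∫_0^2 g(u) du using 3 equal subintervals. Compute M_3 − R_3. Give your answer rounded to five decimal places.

M_3 ≈ -34.0740741.
R_3 ≈ -57.1851852.
M_3 − R_3 ≈ 23.11111.

23.11111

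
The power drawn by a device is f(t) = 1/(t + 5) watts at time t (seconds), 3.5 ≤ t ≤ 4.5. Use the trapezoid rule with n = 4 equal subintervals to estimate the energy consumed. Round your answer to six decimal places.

0.111240

Δt = (4.5 − 3.5)/4 = 0.25.
f(3.5) = 2/17, f(3.75) = 4/35, f(4) = 1/9, f(4.25) = 4/37, f(4.5) = 2/19.
T_4 = (Δt/2)·[f(t_0) + 2f(t_1) + 2f(t_2) + 2f(t_3) + f(t_4)].
Sum ≈ 0.111240.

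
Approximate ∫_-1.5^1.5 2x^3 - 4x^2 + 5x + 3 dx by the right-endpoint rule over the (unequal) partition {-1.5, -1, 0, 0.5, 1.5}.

9.625

Subinterval widths: 0.5, 1, 0.5, 1.
Right endpoints: -1, 0, 0.5, 1.5.
f(-1) = -8, f(0) = 3, f(0.5) = 4.75, f(1.5) = 8.25.
Sum = Σ Δx_i · f(x_i).
Sum = 9.625.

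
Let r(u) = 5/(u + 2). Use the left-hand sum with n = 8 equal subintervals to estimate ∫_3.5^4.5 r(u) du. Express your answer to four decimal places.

Δu = (4.5 − 3.5)/8 = 0.125.
Left endpoints: 3.5, 3.625, 3.75, 3.875, 4, 4.125, 4.25, 4.375.
r(3.5) = 10/11, r(3.625) = 8/9, r(3.75) = 20/23, r(3.875) = 40/47, r(4) = 5/6, r(4.125) = 40/49, r(4.25) = 0.8, r(4.375) = 40/51.
Sum = Δu · [r(3.5) + r(3.625) + r(3.75) + ...].
Sum ≈ 0.8441.

0.8441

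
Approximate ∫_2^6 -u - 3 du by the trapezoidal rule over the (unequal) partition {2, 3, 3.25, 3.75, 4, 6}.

-28

Subinterval widths: 1, 0.25, 0.5, 0.25, 2.
f(2) = -5, f(3) = -6, f(3.25) = -6.25, f(3.75) = -6.75, f(4) = -7, f(6) = -9.
On each subinterval the trapezoid contributes (Δu_i/2)·[f(u_{i-1}) + f(u_i)].
Sum = -28.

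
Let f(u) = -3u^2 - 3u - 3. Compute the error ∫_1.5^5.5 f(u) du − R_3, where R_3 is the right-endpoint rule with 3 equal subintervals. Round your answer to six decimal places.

67.555556

Exact integral: ∫_1.5^5.5 f(u) du = -217.
R_3 ≈ -284.55555556.
Error ≈ -217 − (-284.55555556) ≈ 67.555556.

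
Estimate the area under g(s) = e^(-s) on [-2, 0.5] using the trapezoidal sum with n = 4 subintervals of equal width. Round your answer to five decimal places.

Δs = (0.5 − (-2))/4 = 0.625.
g(-2) ≈ 7.38906, g(-1.375) ≈ 3.95508, g(-0.75) ≈ 2.11700, g(-0.125) ≈ 1.13315, g(0.5) ≈ 0.60653.
T_4 = (Δs/2)·[g(s_0) + 2g(s_1) + 2g(s_2) + 2g(s_3) + g(s_4)].
Sum ≈ 7.00189.

7.00189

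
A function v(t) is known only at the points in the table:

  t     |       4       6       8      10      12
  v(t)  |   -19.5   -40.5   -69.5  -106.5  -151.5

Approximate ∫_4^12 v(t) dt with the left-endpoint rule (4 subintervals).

-472

Δt = 2.
Sum = 2·[(-19.5) + (-40.5) + (-69.5) + (-106.5)] = -472.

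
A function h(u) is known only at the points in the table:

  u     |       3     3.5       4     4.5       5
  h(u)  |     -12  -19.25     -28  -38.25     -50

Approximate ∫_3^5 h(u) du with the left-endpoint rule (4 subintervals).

Δu = 0.5.
Sum = 0.5·[(-12) + (-19.25) + (-28) + (-38.25)] = -48.75.

-48.75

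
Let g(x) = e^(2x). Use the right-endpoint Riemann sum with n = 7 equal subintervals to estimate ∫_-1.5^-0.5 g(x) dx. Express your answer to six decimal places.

0.182848

Δx = (-0.5 − (-1.5))/7 = 1/7.
Right endpoints: -19/14, -17/14, -15/14, -13/14, -11/14, -9/14, -0.5.
g(-19/14) ≈ 0.066252, g(-17/14) ≈ 0.088163, g(-15/14) ≈ 0.117319, g(-13/14) ≈ 0.156118, g(-11/14) ≈ 0.207748, g(-9/14) ≈ 0.276453, g(-0.5) ≈ 0.367879.
Sum = Δx · [g(-19/14) + g(-17/14) + g(-15/14) + ...].
Sum ≈ 0.182848.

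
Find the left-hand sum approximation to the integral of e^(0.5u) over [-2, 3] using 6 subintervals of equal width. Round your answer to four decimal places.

Δu = (3 − (-2))/6 = 5/6.
Left endpoints: -2, -7/6, -1/3, 0.5, 4/3, 13/6.
f(-2) ≈ 0.3679, f(-7/6) ≈ 0.5580, f(-1/3) ≈ 0.8465, f(0.5) ≈ 1.2840, f(4/3) ≈ 1.9477, f(13/6) ≈ 2.9545.
Sum = Δu · [f(-2) + f(-7/6) + f(-1/3) + ...].
Sum ≈ 6.6322.

6.6322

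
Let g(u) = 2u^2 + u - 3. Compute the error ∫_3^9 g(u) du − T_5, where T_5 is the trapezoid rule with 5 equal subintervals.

-2.88

Exact integral: ∫_3^9 g(u) du = 486.
T_5 = 488.88.
Error = 486 − 488.88 = -2.88.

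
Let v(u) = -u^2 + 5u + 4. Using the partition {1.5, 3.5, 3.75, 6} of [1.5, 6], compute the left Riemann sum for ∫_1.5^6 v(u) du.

40.359375

Subinterval widths: 2, 0.25, 2.25.
Left endpoints: 1.5, 3.5, 3.75.
v(1.5) = 9.25, v(3.5) = 9.25, v(3.75) = 8.6875.
Sum = Σ Δu_i · v(u_i).
Sum = 40.359375.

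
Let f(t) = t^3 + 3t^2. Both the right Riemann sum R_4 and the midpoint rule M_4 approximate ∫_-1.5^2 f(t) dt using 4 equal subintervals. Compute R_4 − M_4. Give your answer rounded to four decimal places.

R_4 ≈ 23.057617.
M_4 ≈ 13.271973.
R_4 − M_4 ≈ 9.7856.

9.7856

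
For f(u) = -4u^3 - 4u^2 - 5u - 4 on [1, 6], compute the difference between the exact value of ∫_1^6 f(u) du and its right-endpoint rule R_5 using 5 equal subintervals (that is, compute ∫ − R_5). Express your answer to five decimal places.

550.83333

Exact integral: ∫_1^6 f(u) du ≈ -1689.1666667.
R_5 = -2240.
Error ≈ -1689.1666667 − (-2240) ≈ 550.83333.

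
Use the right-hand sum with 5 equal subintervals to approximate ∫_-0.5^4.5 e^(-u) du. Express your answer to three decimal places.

Δu = (4.5 − (-0.5))/5 = 1.
Right endpoints: 0.5, 1.5, 2.5, 3.5, 4.5.
f(0.5) ≈ 0.607, f(1.5) ≈ 0.223, f(2.5) ≈ 0.082, f(3.5) ≈ 0.030, f(4.5) ≈ 0.011.
Sum = Δu · [f(0.5) + f(1.5) + f(2.5) + f(3.5) + f(4.5)].
Sum ≈ 0.953.

0.953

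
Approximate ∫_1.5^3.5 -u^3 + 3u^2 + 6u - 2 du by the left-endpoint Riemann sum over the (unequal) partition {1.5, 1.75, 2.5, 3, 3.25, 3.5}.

27.6171875

Subinterval widths: 0.25, 0.75, 0.5, 0.25, 0.25.
Left endpoints: 1.5, 1.75, 2.5, 3, 3.25.
f(1.5) = 10.375, f(1.75) = 12.328125, f(2.5) = 16.125, f(3) = 16, f(3.25) = 14.859375.
Sum = Σ Δu_i · f(u_i).
Sum = 27.6171875.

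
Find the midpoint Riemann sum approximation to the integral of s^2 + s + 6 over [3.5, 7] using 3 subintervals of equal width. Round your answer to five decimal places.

Δs = (7 − 3.5)/3 = 7/6.
Midpoints: 49/12, 5.25, 77/12.
f(49/12) = 3853/144, f(5.25) = 38.8125, f(77/12) = 7717/144.
Sum = Δs · [f(49/12) + f(5.25) + f(77/12)].
Sum ≈ 139.01968.

139.01968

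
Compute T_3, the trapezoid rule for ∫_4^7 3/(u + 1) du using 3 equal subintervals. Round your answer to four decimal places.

Δu = (7 − 4)/3 = 1.
f(4) = 0.6, f(5) = 0.5, f(6) = 3/7, f(7) = 0.375.
T_3 = (Δu/2)·[f(u_0) + 2f(u_1) + 2f(u_2) + f(u_3)].
Sum ≈ 1.4161.

1.4161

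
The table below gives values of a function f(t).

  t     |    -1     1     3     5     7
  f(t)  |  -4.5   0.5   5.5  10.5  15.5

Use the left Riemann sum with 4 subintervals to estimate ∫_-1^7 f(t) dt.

Δt = 2.
Sum = 2·[(-4.5) + 0.5 + 5.5 + 10.5] = 24.

24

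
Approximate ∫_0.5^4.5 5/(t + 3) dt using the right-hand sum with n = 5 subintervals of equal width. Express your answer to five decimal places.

Δt = (4.5 − 0.5)/5 = 0.8.
Right endpoints: 1.3, 2.1, 2.9, 3.7, 4.5.
f(1.3) = 50/43, f(2.1) = 50/51, f(2.9) = 50/59, f(3.7) = 50/67, f(4.5) = 2/3.
Sum = Δt · [f(1.3) + f(2.1) + f(2.9) + f(3.7) + f(4.5)].
Sum ≈ 3.52286.

3.52286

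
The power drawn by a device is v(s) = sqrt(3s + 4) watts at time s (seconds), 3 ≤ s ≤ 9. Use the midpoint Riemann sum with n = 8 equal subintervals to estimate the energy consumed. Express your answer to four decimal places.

27.9431

Δs = (9 − 3)/8 = 0.75.
Midpoints: 3.375, 4.125, 4.875, 5.625, 6.375, 7.125, 7.875, 8.625.
v(3.375) ≈ 3.7583, v(4.125) ≈ 4.0466, v(4.875) ≈ 4.3157, v(5.625) ≈ 4.5689, v(6.375) ≈ 4.8088, v(7.125) ≈ 5.0374, v(7.875) ≈ 5.2559, v(8.625) ≈ 5.4658.
Sum = Δs · [v(3.375) + v(4.125) + v(4.875) + ...].
Sum ≈ 27.9431.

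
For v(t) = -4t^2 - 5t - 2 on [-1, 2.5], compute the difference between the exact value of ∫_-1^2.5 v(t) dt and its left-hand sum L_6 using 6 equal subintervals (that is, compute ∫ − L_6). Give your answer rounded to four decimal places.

Exact integral: ∫_-1^2.5 v(t) dt ≈ -42.291667.
L_6 ≈ -31.856481.
Error ≈ -42.291667 − (-31.856481) ≈ -10.4352.

-10.4352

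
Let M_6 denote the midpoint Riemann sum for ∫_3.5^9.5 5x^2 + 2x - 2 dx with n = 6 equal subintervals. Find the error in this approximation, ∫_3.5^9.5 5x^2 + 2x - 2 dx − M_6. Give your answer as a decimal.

Exact integral: ∫_3.5^9.5 f(x) dx = 1423.5.
M_6 = 1421.
Error = 1423.5 − 1421 = 2.5.

2.5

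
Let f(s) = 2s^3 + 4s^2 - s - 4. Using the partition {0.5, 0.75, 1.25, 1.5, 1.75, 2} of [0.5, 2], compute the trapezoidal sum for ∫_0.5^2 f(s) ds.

10.9296875

Subinterval widths: 0.25, 0.5, 0.25, 0.25, 0.25.
f(0.5) = -3.25, f(0.75) = -1.65625, f(1.25) = 4.90625, f(1.5) = 10.25, f(1.75) = 17.21875, f(2) = 26.
On each subinterval the trapezoid contributes (Δs_i/2)·[f(s_{i-1}) + f(s_i)].
Sum = 10.9296875.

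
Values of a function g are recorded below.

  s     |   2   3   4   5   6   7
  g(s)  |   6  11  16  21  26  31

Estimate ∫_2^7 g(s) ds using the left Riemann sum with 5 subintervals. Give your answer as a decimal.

Δs = 1.
Sum = 1·[6 + 11 + 16 + 21 + 26] = 80.

80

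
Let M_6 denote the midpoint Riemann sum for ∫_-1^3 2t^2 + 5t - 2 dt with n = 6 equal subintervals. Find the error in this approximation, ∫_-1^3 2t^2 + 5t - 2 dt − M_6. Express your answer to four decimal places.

Exact integral: ∫_-1^3 f(t) dt ≈ 30.666667.
M_6 ≈ 30.370370.
Error ≈ 30.666667 − 30.370370 ≈ 0.2963.

0.2963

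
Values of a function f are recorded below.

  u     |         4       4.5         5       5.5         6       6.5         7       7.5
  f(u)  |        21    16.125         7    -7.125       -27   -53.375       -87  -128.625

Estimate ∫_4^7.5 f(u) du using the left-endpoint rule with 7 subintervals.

Δu = 0.5.
Sum = 0.5·[21 + 16.125 + 7 + (-7.125) + (-27) + (-53.375) + (-87)] = -65.1875.

-65.1875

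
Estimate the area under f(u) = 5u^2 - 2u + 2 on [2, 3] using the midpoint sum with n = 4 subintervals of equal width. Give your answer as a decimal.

28.640625

Δu = (3 − 2)/4 = 0.25.
Midpoints: 2.125, 2.375, 2.625, 2.875.
f(2.125) = 20.328125, f(2.375) = 25.453125, f(2.625) = 31.203125, f(2.875) = 37.578125.
Sum = Δu · [f(2.125) + f(2.375) + f(2.625) + f(2.875)].
Sum = 28.640625.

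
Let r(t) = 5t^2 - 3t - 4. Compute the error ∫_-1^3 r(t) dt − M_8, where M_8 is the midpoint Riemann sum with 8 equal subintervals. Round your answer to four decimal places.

Exact integral: ∫_-1^3 r(t) dt ≈ 18.666667.
M_8 = 18.25.
Error ≈ 18.666667 − 18.25 ≈ 0.4167.

0.4167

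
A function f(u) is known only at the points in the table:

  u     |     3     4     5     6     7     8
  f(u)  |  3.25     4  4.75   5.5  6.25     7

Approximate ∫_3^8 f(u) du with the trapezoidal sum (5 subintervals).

Δu = 1.
T_5 = (1/2)·[3.25 + 2·4 + 2·4.75 + 2·5.5 + 2·6.25 + 7] = 25.625.

25.625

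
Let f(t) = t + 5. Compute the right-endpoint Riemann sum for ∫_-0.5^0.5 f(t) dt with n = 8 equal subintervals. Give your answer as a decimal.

Δt = (0.5 − (-0.5))/8 = 0.125.
Right endpoints: -0.375, -0.25, -0.125, 0, 0.125, 0.25, 0.375, 0.5.
f(-0.375) = 4.625, f(-0.25) = 4.75, f(-0.125) = 4.875, f(0) = 5, f(0.125) = 5.125, f(0.25) = 5.25, f(0.375) = 5.375, f(0.5) = 5.5.
Sum = Δt · [f(-0.375) + f(-0.25) + f(-0.125) + ...].
Sum = 5.0625.

5.0625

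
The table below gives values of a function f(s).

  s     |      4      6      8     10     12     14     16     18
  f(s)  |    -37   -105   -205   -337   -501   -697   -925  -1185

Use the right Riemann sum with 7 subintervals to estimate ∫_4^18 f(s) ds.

Δs = 2.
Sum = 2·[(-105) + (-205) + (-337) + (-501) + (-697) + (-925) + (-1185)] = -7910.

-7910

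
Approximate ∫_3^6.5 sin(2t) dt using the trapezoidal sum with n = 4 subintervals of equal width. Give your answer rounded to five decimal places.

0.01926

Δt = (6.5 − 3)/4 = 0.875.
f(3) ≈ -0.27942, f(3.875) ≈ 0.99460, f(4.75) ≈ -0.07515, f(5.625) ≈ -0.96781, f(6.5) ≈ 0.42017.
T_4 = (Δt/2)·[f(t_0) + 2f(t_1) + 2f(t_2) + 2f(t_3) + f(t_4)].
Sum ≈ 0.01926.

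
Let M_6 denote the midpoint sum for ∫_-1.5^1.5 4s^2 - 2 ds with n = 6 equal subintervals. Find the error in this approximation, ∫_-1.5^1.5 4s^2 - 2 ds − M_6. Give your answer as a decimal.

0.25

Exact integral: ∫_-1.5^1.5 f(s) ds = 3.
M_6 = 2.75.
Error = 3 − 2.75 = 0.25.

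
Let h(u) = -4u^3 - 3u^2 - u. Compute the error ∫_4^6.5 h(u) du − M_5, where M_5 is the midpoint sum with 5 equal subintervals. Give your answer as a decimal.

Exact integral: ∫_4^6.5 h(u) du = -1752.8125.
M_5 = -1749.375.
Error = -1752.8125 − (-1749.375) = -3.4375.

-3.4375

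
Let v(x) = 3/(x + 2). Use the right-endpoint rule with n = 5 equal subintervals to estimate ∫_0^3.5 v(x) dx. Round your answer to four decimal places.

2.7269

Δx = (3.5 − 0)/5 = 0.7.
Right endpoints: 0.7, 1.4, 2.1, 2.8, 3.5.
v(0.7) = 10/9, v(1.4) = 15/17, v(2.1) = 30/41, v(2.8) = 0.625, v(3.5) = 6/11.
Sum = Δx · [v(0.7) + v(1.4) + v(2.1) + v(2.8) + v(3.5)].
Sum ≈ 2.7269.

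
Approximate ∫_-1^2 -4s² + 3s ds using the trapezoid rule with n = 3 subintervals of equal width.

-9.5

Δs = (2 − (-1))/3 = 1.
f(-1) = -7, f(0) = 0, f(1) = -1, f(2) = -10.
T_3 = (Δs/2)·[f(s_0) + 2f(s_1) + 2f(s_2) + f(s_3)].
Sum = -9.5.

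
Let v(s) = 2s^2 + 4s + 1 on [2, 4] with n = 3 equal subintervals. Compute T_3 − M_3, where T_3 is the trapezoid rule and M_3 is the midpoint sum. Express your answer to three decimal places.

T_3 ≈ 63.62963.
M_3 ≈ 63.18519.
T_3 − M_3 ≈ 0.444.

0.444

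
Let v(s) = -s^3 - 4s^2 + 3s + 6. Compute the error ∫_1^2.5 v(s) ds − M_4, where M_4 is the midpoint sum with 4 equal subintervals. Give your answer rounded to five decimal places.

Exact integral: ∫_1^2.5 v(s) ds = -12.140625.
M_4 ≈ -11.9780273.
Error ≈ -12.140625 − (-11.9780273) ≈ -0.16260.

-0.16260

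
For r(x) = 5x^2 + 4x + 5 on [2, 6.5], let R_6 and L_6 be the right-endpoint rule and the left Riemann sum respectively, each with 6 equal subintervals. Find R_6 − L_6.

R_6 = 623.953125.
L_6 = 467.015625.
R_6 − L_6 = 156.9375.

156.9375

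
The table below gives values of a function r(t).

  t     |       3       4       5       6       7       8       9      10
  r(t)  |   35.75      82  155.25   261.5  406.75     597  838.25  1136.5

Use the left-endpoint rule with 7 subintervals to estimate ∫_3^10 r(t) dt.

2376.5

Δt = 1.
Sum = 1·[35.75 + 82 + 155.25 + 261.5 + 406.75 + 597 + 838.25] = 2376.5.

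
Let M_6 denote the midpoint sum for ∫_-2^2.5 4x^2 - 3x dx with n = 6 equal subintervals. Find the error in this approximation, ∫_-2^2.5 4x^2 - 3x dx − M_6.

0.84375

Exact integral: ∫_-2^2.5 f(x) dx = 28.125.
M_6 = 27.28125.
Error = 28.125 − 27.28125 = 0.84375.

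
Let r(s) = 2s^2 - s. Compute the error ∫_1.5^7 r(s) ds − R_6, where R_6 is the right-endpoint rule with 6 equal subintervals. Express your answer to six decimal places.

-41.873843

Exact integral: ∫_1.5^7 r(s) ds ≈ 203.04166667.
R_6 ≈ 244.91550926.
Error ≈ 203.04166667 − 244.91550926 ≈ -41.873843.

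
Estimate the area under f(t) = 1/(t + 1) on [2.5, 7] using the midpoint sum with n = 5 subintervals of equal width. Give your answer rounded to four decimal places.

0.8245

Δt = (7 − 2.5)/5 = 0.9.
Midpoints: 2.95, 3.85, 4.75, 5.65, 6.55.
f(2.95) = 20/79, f(3.85) = 20/97, f(4.75) = 4/23, f(5.65) = 20/133, f(6.55) = 20/151.
Sum = Δt · [f(2.95) + f(3.85) + f(4.75) + f(5.65) + f(6.55)].
Sum ≈ 0.8245.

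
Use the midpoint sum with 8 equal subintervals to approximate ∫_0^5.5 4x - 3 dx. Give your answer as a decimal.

Δx = (5.5 − 0)/8 = 0.6875.
Midpoints: 0.34375, 1.03125, 1.71875, 2.40625, 3.09375, 3.78125, 4.46875, 5.15625.
f(0.34375) = -1.625, f(1.03125) = 1.125, f(1.71875) = 3.875, f(2.40625) = 6.625, f(3.09375) = 9.375, f(3.78125) = 12.125, f(4.46875) = 14.875, f(5.15625) = 17.625.
Sum = Δx · [f(0.34375) + f(1.03125) + f(1.71875) + ...].
Sum = 44.

44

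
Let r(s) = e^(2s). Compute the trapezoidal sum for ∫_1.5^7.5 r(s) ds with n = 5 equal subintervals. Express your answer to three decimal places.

2352770.987

Δs = (7.5 − 1.5)/5 = 1.2.
r(1.5) ≈ 20.086, r(2.7) ≈ 221.406, r(3.9) ≈ 2440.602, r(5.1) ≈ 26903.186, r(6.3) ≈ 296558.565, r(7.5) ≈ 3269017.372.
T_5 = (Δs/2)·[r(s_0) + 2r(s_1) + ... + 2r(s_{4}) + r(s_5)].
Sum ≈ 2352770.987.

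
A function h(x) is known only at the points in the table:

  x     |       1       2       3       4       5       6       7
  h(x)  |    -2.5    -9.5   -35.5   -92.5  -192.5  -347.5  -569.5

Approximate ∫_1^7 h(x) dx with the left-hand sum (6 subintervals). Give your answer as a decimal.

Δx = 1.
Sum = 1·[(-2.5) + (-9.5) + (-35.5) + (-92.5) + (-192.5) + (-347.5)] = -680.

-680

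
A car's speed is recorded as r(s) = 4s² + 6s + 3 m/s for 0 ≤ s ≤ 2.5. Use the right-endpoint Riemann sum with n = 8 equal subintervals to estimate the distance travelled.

53.49609375

Δs = (2.5 − 0)/8 = 0.3125.
Right endpoints: 0.3125, 0.625, 0.9375, 1.25, 1.5625, 1.875, 2.1875, 2.5.
r(0.3125) = 5.265625, r(0.625) = 8.3125, r(0.9375) = 12.140625, r(1.25) = 16.75, r(1.5625) = 22.140625, r(1.875) = 28.3125, r(2.1875) = 35.265625, r(2.5) = 43.
Sum = Δs · [r(0.3125) + r(0.625) + r(0.9375) + ...].
Sum = 53.49609375.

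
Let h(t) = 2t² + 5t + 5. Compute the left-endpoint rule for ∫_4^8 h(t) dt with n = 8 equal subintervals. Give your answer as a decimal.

Δt = (8 − 4)/8 = 0.5.
Left endpoints: 4, 4.5, 5, 5.5, 6, 6.5, 7, 7.5.
h(4) = 57, h(4.5) = 68, h(5) = 80, h(5.5) = 93, h(6) = 107, h(6.5) = 122, h(7) = 138, h(7.5) = 155.
Sum = Δt · [h(4) + h(4.5) + h(5) + ...].
Sum = 410.

410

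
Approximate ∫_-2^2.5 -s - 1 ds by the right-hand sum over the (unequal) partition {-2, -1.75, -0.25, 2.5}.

-10.5625

Subinterval widths: 0.25, 1.5, 2.75.
Right endpoints: -1.75, -0.25, 2.5.
f(-1.75) = 0.75, f(-0.25) = -0.75, f(2.5) = -3.5.
Sum = Σ Δs_i · f(s_i).
Sum = -10.5625.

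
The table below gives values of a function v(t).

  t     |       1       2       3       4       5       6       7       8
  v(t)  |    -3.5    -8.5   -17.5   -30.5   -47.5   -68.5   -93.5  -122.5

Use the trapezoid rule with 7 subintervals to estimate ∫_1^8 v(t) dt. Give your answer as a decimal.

-329

Δt = 1.
T_7 = (1/2)·[(-3.5) + 2·(-8.5) + 2·(-17.5) + 2·(-30.5) + 2·(-47.5) + 2·(-68.5) + 2·(-93.5) + (-122.5)] = -329.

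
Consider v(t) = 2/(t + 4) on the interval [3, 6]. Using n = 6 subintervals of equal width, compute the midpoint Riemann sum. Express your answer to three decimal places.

0.713

Δt = (6 − 3)/6 = 0.5.
Midpoints: 3.25, 3.75, 4.25, 4.75, 5.25, 5.75.
v(3.25) = 8/29, v(3.75) = 8/31, v(4.25) = 8/33, v(4.75) = 8/35, v(5.25) = 8/37, v(5.75) = 8/39.
Sum = Δt · [v(3.25) + v(3.75) + v(4.25) + ...].
Sum ≈ 0.713.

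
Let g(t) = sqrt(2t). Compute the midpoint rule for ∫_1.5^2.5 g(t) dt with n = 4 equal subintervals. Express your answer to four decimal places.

Δt = (2.5 − 1.5)/4 = 0.25.
Midpoints: 1.625, 1.875, 2.125, 2.375.
g(1.625) ≈ 1.8028, g(1.875) ≈ 1.9365, g(2.125) ≈ 2.0616, g(2.375) ≈ 2.1794.
Sum = Δt · [g(1.625) + g(1.875) + g(2.125) + g(2.375)].
Sum ≈ 1.9951.

1.9951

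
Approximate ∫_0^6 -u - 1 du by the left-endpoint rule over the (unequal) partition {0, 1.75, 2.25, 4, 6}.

-18.8125

Subinterval widths: 1.75, 0.5, 1.75, 2.
Left endpoints: 0, 1.75, 2.25, 4.
f(0) = -1, f(1.75) = -2.75, f(2.25) = -3.25, f(4) = -5.
Sum = Σ Δu_i · f(u_i).
Sum = -18.8125.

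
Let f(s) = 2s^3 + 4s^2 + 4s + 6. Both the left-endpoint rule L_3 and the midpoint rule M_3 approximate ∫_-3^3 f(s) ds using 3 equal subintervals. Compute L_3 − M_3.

-108

L_3 = -8.
M_3 = 100.
L_3 − M_3 = -108.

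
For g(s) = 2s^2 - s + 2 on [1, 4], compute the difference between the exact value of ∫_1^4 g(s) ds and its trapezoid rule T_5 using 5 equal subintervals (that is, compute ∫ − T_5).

-0.36

Exact integral: ∫_1^4 g(s) ds = 40.5.
T_5 = 40.86.
Error = 40.5 − 40.86 = -0.36.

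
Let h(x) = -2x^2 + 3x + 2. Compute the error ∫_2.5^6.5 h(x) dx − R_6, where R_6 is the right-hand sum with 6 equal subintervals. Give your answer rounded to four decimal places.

20.5926

Exact integral: ∫_2.5^6.5 h(x) dx ≈ -110.666667.
R_6 ≈ -131.259259.
Error ≈ -110.666667 − (-131.259259) ≈ 20.5926.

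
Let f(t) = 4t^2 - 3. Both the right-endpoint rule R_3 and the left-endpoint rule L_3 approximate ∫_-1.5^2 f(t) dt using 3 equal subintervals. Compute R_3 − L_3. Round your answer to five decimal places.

8.16667

R_3 ≈ 11.9259259.
L_3 ≈ 3.7592593.
R_3 − L_3 ≈ 8.16667.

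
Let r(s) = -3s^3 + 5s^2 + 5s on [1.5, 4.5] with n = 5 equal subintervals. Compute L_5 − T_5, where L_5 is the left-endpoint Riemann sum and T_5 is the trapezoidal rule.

47.475

L_5 = -68.985.
T_5 = -116.46.
L_5 − T_5 = 47.475.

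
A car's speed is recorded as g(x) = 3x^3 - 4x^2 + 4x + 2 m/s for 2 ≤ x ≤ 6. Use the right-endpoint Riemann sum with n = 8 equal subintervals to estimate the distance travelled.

888

Δx = (6 − 2)/8 = 0.5.
Right endpoints: 2.5, 3, 3.5, 4, 4.5, 5, 5.5, 6.
g(2.5) = 33.875, g(3) = 59, g(3.5) = 95.625, g(4) = 146, g(4.5) = 212.375, g(5) = 297, g(5.5) = 402.125, g(6) = 530.
Sum = Δx · [g(2.5) + g(3) + g(3.5) + ...].
Sum = 888.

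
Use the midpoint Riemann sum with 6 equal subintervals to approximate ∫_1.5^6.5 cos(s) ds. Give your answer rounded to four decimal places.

Δs = (6.5 − 1.5)/6 = 5/6.
Midpoints: 23/12, 2.75, 43/12, 53/12, 5.25, 73/12.
f(23/12) ≈ -0.3390, f(2.75) ≈ -0.9243, f(43/12) ≈ -0.9040, f(53/12) ≈ -0.2914, f(5.25) ≈ 0.5121, f(73/12) ≈ 0.9801.
Sum = Δs · [f(23/12) + f(2.75) + f(43/12) + ...].
Sum ≈ -0.8055.

-0.8055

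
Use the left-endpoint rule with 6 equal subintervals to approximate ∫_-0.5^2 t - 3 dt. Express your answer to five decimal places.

-6.14583

Δt = (2 − (-0.5))/6 = 5/12.
Left endpoints: -0.5, -1/12, 1/3, 0.75, 7/6, 19/12.
f(-0.5) = -3.5, f(-1/12) = -37/12, f(1/3) = -8/3, f(0.75) = -2.25, f(7/6) = -11/6, f(19/12) = -17/12.
Sum = Δt · [f(-0.5) + f(-1/12) + f(1/3) + ...].
Sum ≈ -6.14583.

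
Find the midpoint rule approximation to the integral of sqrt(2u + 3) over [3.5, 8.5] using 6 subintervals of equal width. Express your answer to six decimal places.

Δu = (8.5 − 3.5)/6 = 5/6.
Midpoints: 47/12, 4.75, 67/12, 77/12, 7.25, 97/12.
f(47/12) ≈ 3.291403, f(4.75) ≈ 3.535534, f(67/12) ≈ 3.763863, f(77/12) ≈ 3.979112, f(7.25) ≈ 4.183300, f(97/12) ≈ 4.377975.
Sum = Δu · [f(47/12) + f(4.75) + f(67/12) + ...].
Sum ≈ 19.275990.

19.275990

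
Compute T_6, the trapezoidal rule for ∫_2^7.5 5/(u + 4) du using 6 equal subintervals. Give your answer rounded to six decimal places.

3.259995

Δu = (7.5 − 2)/6 = 11/12.
f(2) = 5/6, f(35/12) = 60/83, f(23/6) = 30/47, f(4.75) = 4/7, f(17/3) = 15/29, f(79/12) = 60/127, f(7.5) = 10/23.
T_6 = (Δu/2)·[f(u_0) + 2f(u_1) + ... + 2f(u_{5}) + f(u_6)].
Sum ≈ 3.259995.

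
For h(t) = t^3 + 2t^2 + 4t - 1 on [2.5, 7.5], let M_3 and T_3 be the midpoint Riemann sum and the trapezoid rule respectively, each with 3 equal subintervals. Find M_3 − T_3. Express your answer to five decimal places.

M_3 ≈ 1127.4074074.
T_3 ≈ 1186.4351852.
M_3 − T_3 ≈ -59.02778.

-59.02778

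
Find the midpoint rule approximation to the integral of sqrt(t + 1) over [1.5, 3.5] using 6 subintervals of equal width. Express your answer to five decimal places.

3.72910

Δt = (3.5 − 1.5)/6 = 1/3.
Midpoints: 5/3, 2, 7/3, 8/3, 3, 10/3.
f(5/3) ≈ 1.63299, f(2) ≈ 1.73205, f(7/3) ≈ 1.82574, f(8/3) ≈ 1.91485, f(3) ≈ 2.00000, f(10/3) ≈ 2.08167.
Sum = Δt · [f(5/3) + f(2) + f(7/3) + ...].
Sum ≈ 3.72910.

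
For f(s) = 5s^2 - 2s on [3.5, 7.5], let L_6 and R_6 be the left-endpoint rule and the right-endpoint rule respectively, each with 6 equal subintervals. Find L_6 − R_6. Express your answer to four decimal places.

-141.3333

L_6 ≈ 518.481481.
R_6 ≈ 659.814815.
L_6 − R_6 ≈ -141.3333.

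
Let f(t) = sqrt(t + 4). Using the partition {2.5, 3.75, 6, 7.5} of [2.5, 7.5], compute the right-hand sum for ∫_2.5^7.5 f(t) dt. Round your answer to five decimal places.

Subinterval widths: 1.25, 2.25, 1.5.
Right endpoints: 3.75, 6, 7.5.
f(3.75) ≈ 2.78388, f(6) ≈ 3.16228, f(7.5) ≈ 3.39116.
Sum = Σ Δt_i · f(t_i).
Sum ≈ 15.68172.

15.68172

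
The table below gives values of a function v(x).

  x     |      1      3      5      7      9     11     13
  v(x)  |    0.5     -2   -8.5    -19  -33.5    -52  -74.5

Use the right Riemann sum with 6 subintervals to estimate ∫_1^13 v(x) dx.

-379

Δx = 2.
Sum = 2·[(-2) + (-8.5) + (-19) + (-33.5) + (-52) + (-74.5)] = -379.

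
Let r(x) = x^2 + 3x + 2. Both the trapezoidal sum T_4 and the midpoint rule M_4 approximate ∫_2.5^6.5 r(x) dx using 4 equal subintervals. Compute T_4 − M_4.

T_4 = 149.
M_4 = 148.
T_4 − M_4 = 1.

1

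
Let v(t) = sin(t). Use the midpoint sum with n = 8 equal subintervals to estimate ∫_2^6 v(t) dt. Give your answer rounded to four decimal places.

-1.3908

Δt = (6 − 2)/8 = 0.5.
Midpoints: 2.25, 2.75, 3.25, 3.75, 4.25, 4.75, 5.25, 5.75.
v(2.25) ≈ 0.7781, v(2.75) ≈ 0.3817, v(3.25) ≈ -0.1082, v(3.75) ≈ -0.5716, v(4.25) ≈ -0.8950, v(4.75) ≈ -0.9993, v(5.25) ≈ -0.8589, v(5.75) ≈ -0.5083.
Sum = Δt · [v(2.25) + v(2.75) + v(3.25) + ...].
Sum ≈ -1.3908.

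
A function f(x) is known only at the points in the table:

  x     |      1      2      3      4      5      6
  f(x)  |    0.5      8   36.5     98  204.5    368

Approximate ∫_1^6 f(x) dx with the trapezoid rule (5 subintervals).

531.25

Δx = 1.
T_5 = (1/2)·[0.5 + 2·8 + 2·36.5 + 2·98 + 2·204.5 + 368] = 531.25.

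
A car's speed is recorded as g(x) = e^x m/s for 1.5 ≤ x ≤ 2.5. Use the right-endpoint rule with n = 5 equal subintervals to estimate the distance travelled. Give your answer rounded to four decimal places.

Δx = (2.5 − 1.5)/5 = 0.2.
Right endpoints: 1.7, 1.9, 2.1, 2.3, 2.5.
g(1.7) ≈ 5.4739, g(1.9) ≈ 6.6859, g(2.1) ≈ 8.1662, g(2.3) ≈ 9.9742, g(2.5) ≈ 12.1825.
Sum = Δx · [g(1.7) + g(1.9) + g(2.1) + g(2.3) + g(2.5)].
Sum ≈ 8.4965.

8.4965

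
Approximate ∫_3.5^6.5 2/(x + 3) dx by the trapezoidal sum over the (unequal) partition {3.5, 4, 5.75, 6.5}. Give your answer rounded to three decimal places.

Subinterval widths: 0.5, 1.75, 0.75.
f(3.5) = 4/13, f(4) = 2/7, f(5.75) = 8/35, f(6.5) = 4/19.
On each subinterval the trapezoid contributes (Δx_i/2)·[f(x_{i-1}) + f(x_i)].
Sum ≈ 0.763.

0.763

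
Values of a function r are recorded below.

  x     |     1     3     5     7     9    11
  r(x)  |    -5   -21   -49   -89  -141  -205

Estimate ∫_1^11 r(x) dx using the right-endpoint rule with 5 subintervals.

-1010

Δx = 2.
Sum = 2·[(-21) + (-49) + (-89) + (-141) + (-205)] = -1010.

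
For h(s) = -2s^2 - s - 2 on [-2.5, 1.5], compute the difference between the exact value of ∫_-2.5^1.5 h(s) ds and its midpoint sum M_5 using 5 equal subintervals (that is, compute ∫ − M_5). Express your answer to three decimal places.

-0.427

Exact integral: ∫_-2.5^1.5 h(s) ds ≈ -18.66667.
M_5 = -18.24.
Error ≈ -18.66667 − (-18.24) ≈ -0.427.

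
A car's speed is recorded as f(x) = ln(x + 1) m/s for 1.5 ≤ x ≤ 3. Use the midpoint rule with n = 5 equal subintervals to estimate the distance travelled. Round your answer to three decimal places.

Δx = (3 − 1.5)/5 = 0.3.
Midpoints: 1.65, 1.95, 2.25, 2.55, 2.85.
f(1.65) ≈ 0.975, f(1.95) ≈ 1.082, f(2.25) ≈ 1.179, f(2.55) ≈ 1.267, f(2.85) ≈ 1.348.
Sum = Δx · [f(1.65) + f(1.95) + f(2.25) + f(2.55) + f(2.85)].
Sum ≈ 1.755.

1.755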